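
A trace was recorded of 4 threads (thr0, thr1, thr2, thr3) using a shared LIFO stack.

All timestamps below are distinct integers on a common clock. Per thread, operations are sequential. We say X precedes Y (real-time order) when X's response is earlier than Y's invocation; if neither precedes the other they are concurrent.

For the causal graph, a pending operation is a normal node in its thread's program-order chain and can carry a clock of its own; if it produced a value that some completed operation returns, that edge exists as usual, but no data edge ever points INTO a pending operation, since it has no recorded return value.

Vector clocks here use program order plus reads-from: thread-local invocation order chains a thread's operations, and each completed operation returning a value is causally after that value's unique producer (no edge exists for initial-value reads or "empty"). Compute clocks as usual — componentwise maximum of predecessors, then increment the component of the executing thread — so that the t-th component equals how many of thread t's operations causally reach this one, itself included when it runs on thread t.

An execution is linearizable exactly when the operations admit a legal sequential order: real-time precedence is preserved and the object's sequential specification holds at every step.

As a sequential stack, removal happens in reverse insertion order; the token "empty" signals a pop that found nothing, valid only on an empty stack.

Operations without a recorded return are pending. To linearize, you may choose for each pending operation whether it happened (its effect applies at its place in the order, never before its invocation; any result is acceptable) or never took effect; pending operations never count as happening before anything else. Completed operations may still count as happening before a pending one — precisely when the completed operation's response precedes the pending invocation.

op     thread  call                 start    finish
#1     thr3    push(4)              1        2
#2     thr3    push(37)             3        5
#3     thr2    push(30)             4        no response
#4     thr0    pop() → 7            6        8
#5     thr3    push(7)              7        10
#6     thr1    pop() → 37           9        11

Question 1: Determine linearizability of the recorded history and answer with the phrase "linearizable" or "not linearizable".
one valid linearization: #1, #2, #5, #4, #6
step 1: #1 push(4) — stack <4>
step 2: #2 push(37) — stack <4,37>
step 3: #5 push(7) — stack <4,37,7>
step 4: #4 pop() → 7 — stack <4,37>
step 5: #6 pop() → 37 — stack <4>

linearizable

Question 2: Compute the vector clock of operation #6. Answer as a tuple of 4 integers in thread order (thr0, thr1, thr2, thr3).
invoked at 1, #1 has no predecessors; its own thr3 bump gives (0, 0, 0, 1)
invoked at 4, #3 has no predecessors; its own thr2 bump gives (0, 0, 1, 0)
#2 (invocation 3): componentwise max over VC(#1)=(0, 0, 0, 1), +1 at thr3, giving (0, 0, 0, 2)
#5 (invocation 7): componentwise max over VC(#2)=(0, 0, 0, 2), +1 at thr3, giving (0, 0, 0, 3)
#6 (invocation 9): componentwise max over VC(#2)=(0, 0, 0, 2), +1 at thr1, giving (0, 1, 0, 2)
#4 (invocation 6): componentwise max over VC(#5)=(0, 0, 0, 3), +1 at thr0, giving (1, 0, 0, 3)
target: VC(#6) = (0, 1, 0, 2)

(0, 1, 0, 2)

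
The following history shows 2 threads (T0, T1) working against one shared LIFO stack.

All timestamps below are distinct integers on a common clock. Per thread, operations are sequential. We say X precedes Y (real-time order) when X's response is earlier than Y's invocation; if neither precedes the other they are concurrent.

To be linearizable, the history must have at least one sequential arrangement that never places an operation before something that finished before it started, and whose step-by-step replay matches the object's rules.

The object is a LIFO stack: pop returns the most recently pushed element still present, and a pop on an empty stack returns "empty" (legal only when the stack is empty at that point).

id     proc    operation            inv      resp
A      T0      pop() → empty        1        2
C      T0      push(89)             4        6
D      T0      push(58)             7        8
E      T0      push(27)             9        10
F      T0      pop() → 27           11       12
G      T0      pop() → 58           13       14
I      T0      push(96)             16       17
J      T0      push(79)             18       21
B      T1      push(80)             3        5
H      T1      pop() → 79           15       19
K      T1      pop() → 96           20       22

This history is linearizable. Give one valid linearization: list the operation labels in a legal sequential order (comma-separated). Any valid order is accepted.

A, B, C, D, E, F, G, I, J, H, K

step 1: A pop() → empty — stack <>
step 2: B push(80) — stack <80>
step 3: C push(89) — stack <80,89>
step 4: D push(58) — stack <80,89,58>
step 5: E push(27) — stack <80,89,58,27>
step 6: F pop() → 27 — stack <80,89,58>
step 7: G pop() → 58 — stack <80,89>
step 8: I push(96) — stack <80,89,96>
step 9: J push(79) — stack <80,89,96,79>
step 10: H pop() → 79 — stack <80,89,96>
step 11: K pop() → 96 — stack <80,89>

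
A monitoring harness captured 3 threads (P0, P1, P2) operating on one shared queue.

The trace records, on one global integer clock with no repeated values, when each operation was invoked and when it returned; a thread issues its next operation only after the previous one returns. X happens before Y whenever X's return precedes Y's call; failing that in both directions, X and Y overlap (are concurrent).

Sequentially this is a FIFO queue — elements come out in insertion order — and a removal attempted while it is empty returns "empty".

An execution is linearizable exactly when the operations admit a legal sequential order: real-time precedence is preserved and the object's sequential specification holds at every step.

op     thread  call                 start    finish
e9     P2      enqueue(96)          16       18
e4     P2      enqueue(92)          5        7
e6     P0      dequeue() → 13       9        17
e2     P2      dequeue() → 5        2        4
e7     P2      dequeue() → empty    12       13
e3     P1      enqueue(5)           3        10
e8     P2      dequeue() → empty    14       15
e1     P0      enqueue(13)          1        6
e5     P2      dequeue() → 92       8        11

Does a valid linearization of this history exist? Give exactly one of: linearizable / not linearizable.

linearizable

witness order: e3, e1, e2, e4, e6, e5, e7, e8, e9
after step 1 (e3 enqueue(5)): queue <5>
after step 2 (e1 enqueue(13)): queue <5,13>
after step 3 (e2 dequeue() → 5): queue <13>
after step 4 (e4 enqueue(92)): queue <13,92>
after step 5 (e6 dequeue() → 13): queue <92>
after step 6 (e5 dequeue() → 92): queue <>
after step 7 (e7 dequeue() → empty): queue <>
after step 8 (e8 dequeue() → empty): queue <>
after step 9 (e9 enqueue(96)): queue <96>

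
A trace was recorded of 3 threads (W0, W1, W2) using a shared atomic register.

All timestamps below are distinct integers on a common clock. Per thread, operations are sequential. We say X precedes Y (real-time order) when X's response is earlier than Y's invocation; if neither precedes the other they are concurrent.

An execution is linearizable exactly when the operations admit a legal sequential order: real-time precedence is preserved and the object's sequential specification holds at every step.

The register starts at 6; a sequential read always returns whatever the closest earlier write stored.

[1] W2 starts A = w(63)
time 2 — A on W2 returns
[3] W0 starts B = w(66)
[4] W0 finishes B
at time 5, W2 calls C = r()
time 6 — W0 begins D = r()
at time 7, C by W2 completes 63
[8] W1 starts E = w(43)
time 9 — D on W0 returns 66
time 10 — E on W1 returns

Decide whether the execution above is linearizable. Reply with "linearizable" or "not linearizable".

not linearizable

the violation lands at event 7, C's response at time 7: events 1..6 linearize, events 1..7 do not
exactly one order of the 3 completed ops respects real time; the atomic register replay fails
completion choices over the 1 pending operation (D) were checked; none helps
sample order A, B, C (pending dropped) stalls at step 3 — C r() → 63 has no legal effect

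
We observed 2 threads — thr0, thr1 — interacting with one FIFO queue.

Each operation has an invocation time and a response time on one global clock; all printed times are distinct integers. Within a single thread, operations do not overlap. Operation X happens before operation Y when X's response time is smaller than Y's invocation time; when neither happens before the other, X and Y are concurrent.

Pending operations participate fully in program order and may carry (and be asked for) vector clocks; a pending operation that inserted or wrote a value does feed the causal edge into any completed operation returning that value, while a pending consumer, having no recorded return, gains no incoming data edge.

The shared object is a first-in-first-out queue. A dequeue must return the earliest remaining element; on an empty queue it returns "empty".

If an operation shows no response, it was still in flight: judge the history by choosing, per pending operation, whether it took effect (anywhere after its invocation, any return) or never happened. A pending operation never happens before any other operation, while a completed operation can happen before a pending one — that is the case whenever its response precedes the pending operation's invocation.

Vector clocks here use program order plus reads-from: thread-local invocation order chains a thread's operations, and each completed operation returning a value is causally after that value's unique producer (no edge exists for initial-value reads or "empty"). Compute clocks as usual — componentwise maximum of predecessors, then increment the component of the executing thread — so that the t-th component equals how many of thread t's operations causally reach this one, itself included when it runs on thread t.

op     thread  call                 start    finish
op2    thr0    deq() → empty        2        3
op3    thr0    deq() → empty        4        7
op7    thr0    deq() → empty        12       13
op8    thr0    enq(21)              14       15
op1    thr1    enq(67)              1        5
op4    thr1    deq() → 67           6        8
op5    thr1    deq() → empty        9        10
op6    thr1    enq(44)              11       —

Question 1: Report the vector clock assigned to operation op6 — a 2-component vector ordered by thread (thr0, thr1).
invoked at 1, op1 has no predecessors; its own thr1 bump gives (0, 1)
invoked at 2, op2 has no predecessors; its own thr0 bump gives (1, 0)
op4 (invocation 6): componentwise max over VC(op1)=(0, 1), +1 at thr1, giving (0, 2)
op3 (invocation 4): componentwise max over VC(op2)=(1, 0), +1 at thr0, giving (2, 0)
op5 (invocation 9): componentwise max over VC(op4)=(0, 2), +1 at thr1, giving (0, 3)
op7 (invocation 12): componentwise max over VC(op3)=(2, 0), +1 at thr0, giving (3, 0)
op6 (invocation 11): componentwise max over VC(op5)=(0, 3), +1 at thr1, giving (0, 4)
op8 (invocation 14): componentwise max over VC(op7)=(3, 0), +1 at thr0, giving (4, 0)
target: VC(op6) = (0, 4)

(0, 4)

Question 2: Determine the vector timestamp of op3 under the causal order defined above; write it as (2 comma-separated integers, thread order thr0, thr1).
root op op1, invoked 1: fresh clock plus thr1's own tick → (0, 1)
root op op2, invoked 2: fresh clock plus thr0's own tick → (1, 0)
VC(op4, invoked at 6): max of VC(op1)=(0, 1), then +1 on thread thr1 → (0, 2)
VC(op3, invoked at 4): max of VC(op2)=(1, 0), then +1 on thread thr0 → (2, 0)
VC(op5, invoked at 9): max of VC(op4)=(0, 2), then +1 on thread thr1 → (0, 3)
VC(op7, invoked at 12): max of VC(op3)=(2, 0), then +1 on thread thr0 → (3, 0)
VC(op6, invoked at 11): max of VC(op5)=(0, 3), then +1 on thread thr1 → (0, 4)
VC(op8, invoked at 14): max of VC(op7)=(3, 0), then +1 on thread thr0 → (4, 0)
target: VC(op3) = (2, 0)

(2, 0)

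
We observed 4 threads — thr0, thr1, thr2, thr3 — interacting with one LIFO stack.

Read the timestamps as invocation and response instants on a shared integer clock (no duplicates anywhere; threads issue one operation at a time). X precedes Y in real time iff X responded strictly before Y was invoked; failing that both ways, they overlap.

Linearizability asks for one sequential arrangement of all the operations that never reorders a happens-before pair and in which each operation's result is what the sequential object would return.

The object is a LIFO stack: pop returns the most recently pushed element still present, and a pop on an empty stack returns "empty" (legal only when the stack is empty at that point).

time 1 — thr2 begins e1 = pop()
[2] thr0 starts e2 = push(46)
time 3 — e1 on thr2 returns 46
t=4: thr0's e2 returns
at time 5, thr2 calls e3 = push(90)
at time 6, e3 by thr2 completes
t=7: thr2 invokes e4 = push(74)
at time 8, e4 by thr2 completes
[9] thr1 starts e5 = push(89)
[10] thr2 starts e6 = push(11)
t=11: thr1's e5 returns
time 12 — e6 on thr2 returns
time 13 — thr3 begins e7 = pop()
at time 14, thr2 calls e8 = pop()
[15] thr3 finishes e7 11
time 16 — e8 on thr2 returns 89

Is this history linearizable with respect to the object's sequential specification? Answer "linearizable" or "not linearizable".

linearizable

one valid linearization: e2, e1, e3, e4, e5, e6, e7, e8
step 1: e2 push(46) — stack <46>
step 2: e1 pop() → 46 — stack <>
step 3: e3 push(90) — stack <90>
step 4: e4 push(74) — stack <90,74>
step 5: e5 push(89) — stack <90,74,89>
step 6: e6 push(11) — stack <90,74,89,11>
step 7: e7 pop() → 11 — stack <90,74,89>
step 8: e8 pop() → 89 — stack <90,74>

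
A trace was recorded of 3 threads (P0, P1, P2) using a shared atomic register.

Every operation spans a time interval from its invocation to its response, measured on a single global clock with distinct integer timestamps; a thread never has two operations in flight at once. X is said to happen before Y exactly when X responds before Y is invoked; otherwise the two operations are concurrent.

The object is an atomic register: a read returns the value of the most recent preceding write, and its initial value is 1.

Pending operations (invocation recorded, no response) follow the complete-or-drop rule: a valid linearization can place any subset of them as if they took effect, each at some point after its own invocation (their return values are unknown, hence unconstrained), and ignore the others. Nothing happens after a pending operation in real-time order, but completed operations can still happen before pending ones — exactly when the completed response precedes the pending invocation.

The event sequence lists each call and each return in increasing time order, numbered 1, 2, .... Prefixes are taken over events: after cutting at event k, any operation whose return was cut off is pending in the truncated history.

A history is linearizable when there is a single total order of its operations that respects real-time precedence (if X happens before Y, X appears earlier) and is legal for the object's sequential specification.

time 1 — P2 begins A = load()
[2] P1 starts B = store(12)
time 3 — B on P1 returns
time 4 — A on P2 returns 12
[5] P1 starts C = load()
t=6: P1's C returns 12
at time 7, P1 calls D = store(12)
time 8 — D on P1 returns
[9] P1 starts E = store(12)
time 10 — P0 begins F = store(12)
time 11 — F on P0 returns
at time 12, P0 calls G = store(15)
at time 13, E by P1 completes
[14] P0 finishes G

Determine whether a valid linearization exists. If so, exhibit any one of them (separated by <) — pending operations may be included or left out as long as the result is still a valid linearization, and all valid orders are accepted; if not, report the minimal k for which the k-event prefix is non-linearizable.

linearizable — witness: B < A < C < D < E < F < G

1. B store(12), leaving value 12
2. A load() → 12, leaving value 12
3. C load() → 12, leaving value 12
4. D store(12), leaving value 12
5. E store(12), leaving value 12
6. F store(12), leaving value 12
7. G store(15), leaving value 15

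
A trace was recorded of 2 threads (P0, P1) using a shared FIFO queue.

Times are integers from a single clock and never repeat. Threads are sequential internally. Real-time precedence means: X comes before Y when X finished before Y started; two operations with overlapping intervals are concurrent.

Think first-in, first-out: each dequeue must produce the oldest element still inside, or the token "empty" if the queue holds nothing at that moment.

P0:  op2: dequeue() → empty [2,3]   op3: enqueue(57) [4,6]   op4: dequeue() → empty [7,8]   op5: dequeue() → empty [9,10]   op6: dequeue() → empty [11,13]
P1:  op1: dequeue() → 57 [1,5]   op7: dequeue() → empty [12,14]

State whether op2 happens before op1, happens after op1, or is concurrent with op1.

op2 spans [2,3], op1 spans [1,5]
the intervals overlap in both directions

concurrent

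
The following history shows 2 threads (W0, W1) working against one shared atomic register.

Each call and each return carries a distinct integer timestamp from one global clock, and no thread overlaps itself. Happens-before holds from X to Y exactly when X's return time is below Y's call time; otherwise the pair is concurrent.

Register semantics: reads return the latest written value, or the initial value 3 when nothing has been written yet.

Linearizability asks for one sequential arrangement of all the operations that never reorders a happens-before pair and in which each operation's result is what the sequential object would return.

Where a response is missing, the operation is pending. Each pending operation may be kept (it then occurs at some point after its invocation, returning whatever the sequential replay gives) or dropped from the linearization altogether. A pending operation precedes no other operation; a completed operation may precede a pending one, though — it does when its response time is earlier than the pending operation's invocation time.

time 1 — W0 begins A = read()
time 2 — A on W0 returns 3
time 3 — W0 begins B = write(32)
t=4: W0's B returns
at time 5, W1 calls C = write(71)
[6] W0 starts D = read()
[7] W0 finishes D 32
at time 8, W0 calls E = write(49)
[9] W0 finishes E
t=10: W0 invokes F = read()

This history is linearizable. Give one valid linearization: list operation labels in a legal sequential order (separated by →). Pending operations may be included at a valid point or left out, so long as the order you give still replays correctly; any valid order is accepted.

1. A read() → 3, leaving value 3
2. B write(32), leaving value 32
3. D read() → 32, leaving value 32
4. C write(71) (pending, included), leaving value 71
5. E write(49), leaving value 49

A → B → D → C → E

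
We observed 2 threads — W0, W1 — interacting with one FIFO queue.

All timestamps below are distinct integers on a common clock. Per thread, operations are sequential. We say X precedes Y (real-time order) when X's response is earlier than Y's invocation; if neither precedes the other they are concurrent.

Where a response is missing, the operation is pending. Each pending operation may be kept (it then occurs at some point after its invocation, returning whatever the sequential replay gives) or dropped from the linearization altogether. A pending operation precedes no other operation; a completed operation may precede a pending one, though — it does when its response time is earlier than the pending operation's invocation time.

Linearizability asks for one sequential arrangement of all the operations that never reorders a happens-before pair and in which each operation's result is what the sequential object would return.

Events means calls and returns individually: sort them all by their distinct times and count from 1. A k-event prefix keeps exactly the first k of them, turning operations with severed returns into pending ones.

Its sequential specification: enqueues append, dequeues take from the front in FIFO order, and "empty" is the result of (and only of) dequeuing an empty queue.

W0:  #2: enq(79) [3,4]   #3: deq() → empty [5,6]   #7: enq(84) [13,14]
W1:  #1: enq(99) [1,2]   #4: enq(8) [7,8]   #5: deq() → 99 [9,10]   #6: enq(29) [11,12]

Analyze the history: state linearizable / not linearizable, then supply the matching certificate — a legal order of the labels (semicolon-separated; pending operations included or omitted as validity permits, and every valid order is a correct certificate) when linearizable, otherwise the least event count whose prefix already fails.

not linearizable — minimal violating prefix: 6 events

through event 5 a valid linearization exists; event 6 (#3 responding at time 6) ends that
one real-time candidate order over the 3 completed operations — the FIFO queue replay rejects it
take #1, #2, #3: step 3 already fails, because #3 deq() → empty cannot occur there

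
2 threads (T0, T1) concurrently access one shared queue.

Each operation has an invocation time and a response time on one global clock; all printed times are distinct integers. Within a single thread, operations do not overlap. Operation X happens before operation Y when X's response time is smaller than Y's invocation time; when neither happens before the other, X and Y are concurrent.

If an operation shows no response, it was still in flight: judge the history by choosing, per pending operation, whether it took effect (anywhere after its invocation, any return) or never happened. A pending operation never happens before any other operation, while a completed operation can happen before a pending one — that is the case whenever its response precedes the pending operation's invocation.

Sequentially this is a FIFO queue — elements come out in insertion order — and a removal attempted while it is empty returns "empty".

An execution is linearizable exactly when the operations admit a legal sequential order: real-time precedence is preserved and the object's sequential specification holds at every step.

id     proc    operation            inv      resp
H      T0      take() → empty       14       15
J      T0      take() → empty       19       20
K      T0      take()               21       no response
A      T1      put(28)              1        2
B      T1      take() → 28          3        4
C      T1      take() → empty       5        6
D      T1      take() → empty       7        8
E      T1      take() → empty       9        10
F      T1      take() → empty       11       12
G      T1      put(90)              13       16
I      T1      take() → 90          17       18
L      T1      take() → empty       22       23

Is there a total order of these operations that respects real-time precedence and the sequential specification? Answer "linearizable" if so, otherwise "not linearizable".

linearizable

witness order: A, B, C, D, E, F, H, G, I, J, K, L
1. A put(28), leaving queue <28>
2. B take() → 28, leaving queue <>
3. C take() → empty, leaving queue <>
4. D take() → empty, leaving queue <>
5. E take() → empty, leaving queue <>
6. F take() → empty, leaving queue <>
7. H take() → empty, leaving queue <>
8. G put(90), leaving queue <90>
9. I take() → 90, leaving queue <>
10. J take() → empty, leaving queue <>
11. K take() (pending, included), leaving queue <>
12. L take() → empty, leaving queue <>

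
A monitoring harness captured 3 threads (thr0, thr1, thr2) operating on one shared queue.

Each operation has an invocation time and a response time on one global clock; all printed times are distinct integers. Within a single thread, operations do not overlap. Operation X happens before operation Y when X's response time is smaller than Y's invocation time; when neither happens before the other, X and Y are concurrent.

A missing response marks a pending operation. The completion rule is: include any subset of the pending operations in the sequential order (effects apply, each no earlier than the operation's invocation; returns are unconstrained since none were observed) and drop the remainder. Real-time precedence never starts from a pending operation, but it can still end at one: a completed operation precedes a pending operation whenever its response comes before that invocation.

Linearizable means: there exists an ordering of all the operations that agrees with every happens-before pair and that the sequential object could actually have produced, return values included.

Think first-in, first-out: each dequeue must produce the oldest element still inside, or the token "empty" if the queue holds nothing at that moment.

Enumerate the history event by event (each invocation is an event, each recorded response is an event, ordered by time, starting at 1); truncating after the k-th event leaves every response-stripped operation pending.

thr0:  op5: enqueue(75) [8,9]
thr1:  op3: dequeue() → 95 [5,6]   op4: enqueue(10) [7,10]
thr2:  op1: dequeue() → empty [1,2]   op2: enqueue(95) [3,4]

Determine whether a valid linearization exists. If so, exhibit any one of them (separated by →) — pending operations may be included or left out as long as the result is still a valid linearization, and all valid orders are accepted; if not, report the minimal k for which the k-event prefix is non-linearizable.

linearizable — witness: op1 → op2 → op3 → op4 → op5

step 1: op1 dequeue() → empty — queue <>
step 2: op2 enqueue(95) — queue <95>
step 3: op3 dequeue() → 95 — queue <>
step 4: op4 enqueue(10) — queue <10>
step 5: op5 enqueue(75) — queue <10,75>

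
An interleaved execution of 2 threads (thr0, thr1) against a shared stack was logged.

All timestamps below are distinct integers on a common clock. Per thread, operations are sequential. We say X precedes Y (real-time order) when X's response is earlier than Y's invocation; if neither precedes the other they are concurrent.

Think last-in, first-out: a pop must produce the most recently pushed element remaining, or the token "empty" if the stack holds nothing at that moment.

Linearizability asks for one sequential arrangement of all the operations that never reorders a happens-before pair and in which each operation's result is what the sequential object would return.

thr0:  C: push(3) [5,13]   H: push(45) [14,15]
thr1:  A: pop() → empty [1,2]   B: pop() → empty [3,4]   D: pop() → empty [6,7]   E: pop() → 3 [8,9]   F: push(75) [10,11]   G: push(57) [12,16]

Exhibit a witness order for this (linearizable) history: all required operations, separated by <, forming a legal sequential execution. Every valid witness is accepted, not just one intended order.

after step 1 (A pop() → empty): stack <>
after step 2 (B pop() → empty): stack <>
after step 3 (D pop() → empty): stack <>
after step 4 (C push(3)): stack <3>
after step 5 (E pop() → 3): stack <>
after step 6 (F push(75)): stack <75>
after step 7 (G push(57)): stack <75,57>
after step 8 (H push(45)): stack <75,57,45>

A < B < D < C < E < F < G < H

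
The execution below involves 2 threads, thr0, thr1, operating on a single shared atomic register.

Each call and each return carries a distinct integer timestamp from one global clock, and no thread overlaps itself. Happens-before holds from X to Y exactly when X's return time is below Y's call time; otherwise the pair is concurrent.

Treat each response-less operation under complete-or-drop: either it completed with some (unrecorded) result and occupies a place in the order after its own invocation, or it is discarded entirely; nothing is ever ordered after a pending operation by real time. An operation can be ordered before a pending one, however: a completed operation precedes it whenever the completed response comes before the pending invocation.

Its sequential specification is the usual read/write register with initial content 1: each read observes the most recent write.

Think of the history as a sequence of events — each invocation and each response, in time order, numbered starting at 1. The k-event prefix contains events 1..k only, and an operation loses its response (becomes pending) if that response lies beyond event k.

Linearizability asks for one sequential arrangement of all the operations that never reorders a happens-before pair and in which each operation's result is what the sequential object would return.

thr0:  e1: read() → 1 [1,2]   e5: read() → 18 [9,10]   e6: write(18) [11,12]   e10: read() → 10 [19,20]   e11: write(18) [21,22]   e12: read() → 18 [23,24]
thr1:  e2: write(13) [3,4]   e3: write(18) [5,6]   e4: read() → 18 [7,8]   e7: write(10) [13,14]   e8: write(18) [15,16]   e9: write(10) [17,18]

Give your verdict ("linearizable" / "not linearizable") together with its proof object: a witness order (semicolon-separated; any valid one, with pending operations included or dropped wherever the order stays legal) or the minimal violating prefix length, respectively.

step 1: e1 read() → 1 — value 1
step 2: e2 write(13) — value 13
step 3: e3 write(18) — value 18
step 4: e4 read() → 18 — value 18
step 5: e5 read() → 18 — value 18
step 6: e6 write(18) — value 18
step 7: e7 write(10) — value 10
step 8: e8 write(18) — value 18
step 9: e9 write(10) — value 10
step 10: e10 read() → 10 — value 10
step 11: e11 write(18) — value 18
step 12: e12 read() → 18 — value 18

linearizable — witness: e1; e2; e3; e4; e5; e6; e7; e8; e9; e10; e11; e12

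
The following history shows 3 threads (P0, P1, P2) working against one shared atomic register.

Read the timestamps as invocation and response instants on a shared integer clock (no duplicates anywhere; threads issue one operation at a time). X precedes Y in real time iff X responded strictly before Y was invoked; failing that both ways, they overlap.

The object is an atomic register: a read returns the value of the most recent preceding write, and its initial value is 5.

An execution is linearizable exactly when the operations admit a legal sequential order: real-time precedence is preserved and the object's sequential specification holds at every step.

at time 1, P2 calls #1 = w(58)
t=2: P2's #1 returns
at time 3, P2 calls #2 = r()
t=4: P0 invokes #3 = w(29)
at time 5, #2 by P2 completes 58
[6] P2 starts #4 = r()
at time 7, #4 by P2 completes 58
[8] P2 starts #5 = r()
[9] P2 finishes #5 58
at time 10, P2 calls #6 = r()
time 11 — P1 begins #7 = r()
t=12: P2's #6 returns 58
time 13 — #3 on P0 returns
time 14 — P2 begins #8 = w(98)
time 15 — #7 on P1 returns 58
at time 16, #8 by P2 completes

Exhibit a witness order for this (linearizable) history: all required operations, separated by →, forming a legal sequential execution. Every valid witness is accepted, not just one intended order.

#1 → #2 → #4 → #5 → #6 → #7 → #3 → #8

after step 1 (#1 w(58)): value 58
after step 2 (#2 r() → 58): value 58
after step 3 (#4 r() → 58): value 58
after step 4 (#5 r() → 58): value 58
after step 5 (#6 r() → 58): value 58
after step 6 (#7 r() → 58): value 58
after step 7 (#3 w(29)): value 29
after step 8 (#8 w(98)): value 98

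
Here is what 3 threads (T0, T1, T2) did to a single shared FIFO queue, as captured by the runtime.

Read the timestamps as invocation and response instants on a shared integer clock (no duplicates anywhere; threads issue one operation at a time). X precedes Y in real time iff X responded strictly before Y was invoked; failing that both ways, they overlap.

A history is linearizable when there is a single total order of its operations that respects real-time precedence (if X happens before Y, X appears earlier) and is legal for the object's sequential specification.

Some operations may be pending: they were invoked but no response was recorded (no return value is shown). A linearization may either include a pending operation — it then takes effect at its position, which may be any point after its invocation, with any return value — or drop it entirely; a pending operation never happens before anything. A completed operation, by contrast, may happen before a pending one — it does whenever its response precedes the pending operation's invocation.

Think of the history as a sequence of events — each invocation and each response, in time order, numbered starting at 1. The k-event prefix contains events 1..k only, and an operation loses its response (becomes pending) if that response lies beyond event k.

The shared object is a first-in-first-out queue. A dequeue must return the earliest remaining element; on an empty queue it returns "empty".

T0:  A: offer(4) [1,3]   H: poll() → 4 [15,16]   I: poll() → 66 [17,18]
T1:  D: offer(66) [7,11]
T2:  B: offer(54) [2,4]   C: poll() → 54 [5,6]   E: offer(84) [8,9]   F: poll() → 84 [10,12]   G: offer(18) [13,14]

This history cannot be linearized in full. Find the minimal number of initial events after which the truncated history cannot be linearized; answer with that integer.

a valid linearization of events 1..11 exists, for instance B, A, C, D, E:
after step 1 (B offer(54)): queue <54>
after step 2 (A offer(4)): queue <54,4>
after step 3 (C poll() → 54): queue <4>
after step 4 (D offer(66)): queue <4,66>
after step 5 (E offer(84)): queue <4,66,84>
include event 12 — F responding at 12 — and every candidate order breaks
one such order, A, B, C, D, E, F, breaks at step 3 where C poll() → 54 is illegal
one such order, A, B, C, E, D, F, breaks at step 3 where C poll() → 54 is illegal

12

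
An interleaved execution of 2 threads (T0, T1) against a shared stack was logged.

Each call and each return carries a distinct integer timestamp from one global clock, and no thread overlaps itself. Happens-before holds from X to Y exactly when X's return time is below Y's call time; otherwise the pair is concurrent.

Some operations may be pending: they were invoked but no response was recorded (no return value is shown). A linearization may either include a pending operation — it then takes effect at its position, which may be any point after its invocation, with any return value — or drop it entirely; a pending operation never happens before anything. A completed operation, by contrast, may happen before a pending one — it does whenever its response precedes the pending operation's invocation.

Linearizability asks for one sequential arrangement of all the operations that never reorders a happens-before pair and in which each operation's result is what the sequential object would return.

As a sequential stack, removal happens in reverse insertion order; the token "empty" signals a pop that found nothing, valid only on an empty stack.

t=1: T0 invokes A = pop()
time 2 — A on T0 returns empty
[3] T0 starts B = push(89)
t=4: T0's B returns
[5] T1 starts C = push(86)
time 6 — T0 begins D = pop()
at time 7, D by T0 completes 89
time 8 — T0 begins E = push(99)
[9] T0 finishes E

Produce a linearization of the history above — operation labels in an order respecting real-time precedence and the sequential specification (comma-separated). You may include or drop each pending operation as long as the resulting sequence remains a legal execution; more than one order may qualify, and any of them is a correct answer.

A, B, D, C, E

1. A pop() → empty, leaving stack <>
2. B push(89), leaving stack <89>
3. D pop() → 89, leaving stack <>
4. C push(86) (pending, included), leaving stack <86>
5. E push(99), leaving stack <86,99>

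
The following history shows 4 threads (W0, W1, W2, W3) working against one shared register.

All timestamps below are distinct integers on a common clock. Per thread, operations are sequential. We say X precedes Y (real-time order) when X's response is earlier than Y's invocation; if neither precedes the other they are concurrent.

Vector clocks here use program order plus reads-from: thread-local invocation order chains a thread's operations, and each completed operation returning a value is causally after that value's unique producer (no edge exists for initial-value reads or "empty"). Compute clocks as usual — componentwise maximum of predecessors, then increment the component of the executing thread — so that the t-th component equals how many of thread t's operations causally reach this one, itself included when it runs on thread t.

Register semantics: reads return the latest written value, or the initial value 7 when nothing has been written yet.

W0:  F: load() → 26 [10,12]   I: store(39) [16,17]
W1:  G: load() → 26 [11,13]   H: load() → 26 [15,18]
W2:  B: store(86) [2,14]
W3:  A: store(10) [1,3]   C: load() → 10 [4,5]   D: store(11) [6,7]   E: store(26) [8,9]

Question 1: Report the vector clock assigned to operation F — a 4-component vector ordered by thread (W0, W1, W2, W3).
root op A, invoked 1: fresh clock plus W3's own tick → (0, 0, 0, 1)
root op B, invoked 2: fresh clock plus W2's own tick → (0, 0, 1, 0)
C, invoked 4, takes VC(A)=(0, 0, 0, 1) under max, adds 1 for W3 → (0, 0, 0, 2)
D, invoked 6, takes VC(C)=(0, 0, 0, 2) under max, adds 1 for W3 → (0, 0, 0, 3)
E, invoked 8, takes VC(D)=(0, 0, 0, 3) under max, adds 1 for W3 → (0, 0, 0, 4)
G, invoked 11, takes VC(E)=(0, 0, 0, 4) under max, adds 1 for W1 → (0, 1, 0, 4)
F, invoked 10, takes VC(E)=(0, 0, 0, 4) under max, adds 1 for W0 → (1, 0, 0, 4)
H, invoked 15, takes VC(E)=(0, 0, 0, 4), VC(G)=(0, 1, 0, 4) under max, adds 1 for W1 → (0, 2, 0, 4)
I, invoked 16, takes VC(F)=(1, 0, 0, 4) under max, adds 1 for W0 → (2, 0, 0, 4)
target: VC(F) = (1, 0, 0, 4)

(1, 0, 0, 4)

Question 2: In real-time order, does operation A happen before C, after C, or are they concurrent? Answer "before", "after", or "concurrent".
A spans [1,3], C spans [4,5]
resp(A)=3 < inv(C)=4

before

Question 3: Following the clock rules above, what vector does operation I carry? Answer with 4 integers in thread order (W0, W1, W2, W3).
A, invoked 1, has no incoming edges; only W3's bump applies → (0, 0, 0, 1)
B, invoked 2, has no incoming edges; only W2's bump applies → (0, 0, 1, 0)
from VC(A)=(0, 0, 0, 1), C (invoked 4) maxes components and bumps W3 → (0, 0, 0, 2)
from VC(C)=(0, 0, 0, 2), D (invoked 6) maxes components and bumps W3 → (0, 0, 0, 3)
from VC(D)=(0, 0, 0, 3), E (invoked 8) maxes components and bumps W3 → (0, 0, 0, 4)
from VC(E)=(0, 0, 0, 4), G (invoked 11) maxes components and bumps W1 → (0, 1, 0, 4)
from VC(E)=(0, 0, 0, 4), F (invoked 10) maxes components and bumps W0 → (1, 0, 0, 4)
from VC(E)=(0, 0, 0, 4), VC(G)=(0, 1, 0, 4), H (invoked 15) maxes components and bumps W1 → (0, 2, 0, 4)
from VC(F)=(1, 0, 0, 4), I (invoked 16) maxes components and bumps W0 → (2, 0, 0, 4)
target: VC(I) = (2, 0, 0, 4)

(2, 0, 0, 4)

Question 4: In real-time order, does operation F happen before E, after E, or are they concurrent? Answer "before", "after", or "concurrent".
F spans [10,12], E spans [8,9]
resp(E)=9 < inv(F)=10

after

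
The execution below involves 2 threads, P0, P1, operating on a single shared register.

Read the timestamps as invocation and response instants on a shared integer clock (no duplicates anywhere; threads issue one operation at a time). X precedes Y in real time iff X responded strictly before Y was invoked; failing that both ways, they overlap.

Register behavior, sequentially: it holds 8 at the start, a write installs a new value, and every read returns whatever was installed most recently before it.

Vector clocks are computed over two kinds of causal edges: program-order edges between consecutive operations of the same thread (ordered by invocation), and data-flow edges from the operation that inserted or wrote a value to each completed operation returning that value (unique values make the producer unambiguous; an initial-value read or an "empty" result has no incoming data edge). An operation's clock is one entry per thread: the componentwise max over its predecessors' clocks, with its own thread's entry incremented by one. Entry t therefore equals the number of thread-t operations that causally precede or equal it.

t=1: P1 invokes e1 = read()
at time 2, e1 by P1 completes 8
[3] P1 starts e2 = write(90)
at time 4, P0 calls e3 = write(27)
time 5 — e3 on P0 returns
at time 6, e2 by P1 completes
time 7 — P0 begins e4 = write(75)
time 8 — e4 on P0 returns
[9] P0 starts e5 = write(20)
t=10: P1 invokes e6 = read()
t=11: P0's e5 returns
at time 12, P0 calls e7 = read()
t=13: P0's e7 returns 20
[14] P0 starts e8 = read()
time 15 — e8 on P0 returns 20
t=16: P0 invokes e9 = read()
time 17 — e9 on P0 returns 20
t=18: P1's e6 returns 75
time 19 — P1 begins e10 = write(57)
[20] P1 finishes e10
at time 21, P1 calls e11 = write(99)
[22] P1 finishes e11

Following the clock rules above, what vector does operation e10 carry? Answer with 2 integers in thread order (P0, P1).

root op e1, invoked 1: fresh clock plus P1's own tick → (0, 1)
root op e3, invoked 4: fresh clock plus P0's own tick → (1, 0)
from VC(e1)=(0, 1), e2 (invoked 3) maxes components and bumps P1 → (0, 2)
from VC(e3)=(1, 0), e4 (invoked 7) maxes components and bumps P0 → (2, 0)
from VC(e4)=(2, 0), e5 (invoked 9) maxes components and bumps P0 → (3, 0)
from VC(e5)=(3, 0), e7 (invoked 12) maxes components and bumps P0 → (4, 0)
from VC(e2)=(0, 2), VC(e4)=(2, 0), e6 (invoked 10) maxes components and bumps P1 → (2, 3)
from VC(e5)=(3, 0), VC(e7)=(4, 0), e8 (invoked 14) maxes components and bumps P0 → (5, 0)
from VC(e6)=(2, 3), e10 (invoked 19) maxes components and bumps P1 → (2, 4)
from VC(e5)=(3, 0), VC(e8)=(5, 0), e9 (invoked 16) maxes components and bumps P0 → (6, 0)
from VC(e10)=(2, 4), e11 (invoked 21) maxes components and bumps P1 → (2, 5)
target: VC(e10) = (2, 4)

(2, 4)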